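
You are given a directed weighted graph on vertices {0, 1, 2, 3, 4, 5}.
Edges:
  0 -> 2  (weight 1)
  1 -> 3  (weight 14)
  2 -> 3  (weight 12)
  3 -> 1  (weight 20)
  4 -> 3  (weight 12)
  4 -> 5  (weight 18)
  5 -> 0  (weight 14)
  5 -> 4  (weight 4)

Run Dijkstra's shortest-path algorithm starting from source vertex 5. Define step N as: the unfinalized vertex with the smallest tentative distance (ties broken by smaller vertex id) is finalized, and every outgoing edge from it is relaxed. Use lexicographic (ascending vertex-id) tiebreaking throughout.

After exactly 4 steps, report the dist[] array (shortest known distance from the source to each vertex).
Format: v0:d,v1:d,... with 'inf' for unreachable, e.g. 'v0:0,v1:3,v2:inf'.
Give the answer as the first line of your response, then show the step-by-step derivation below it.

v0:14,v1:inf,v2:15,v3:16,v4:4,v5:0

step 1: dist = v0:14,v1:inf,v2:inf,v3:inf,v4:4,v5:0
step 2: dist = v0:14,v1:inf,v2:inf,v3:16,v4:4,v5:0
step 3: dist = v0:14,v1:inf,v2:15,v3:16,v4:4,v5:0
step 4: dist = v0:14,v1:inf,v2:15,v3:16,v4:4,v5:0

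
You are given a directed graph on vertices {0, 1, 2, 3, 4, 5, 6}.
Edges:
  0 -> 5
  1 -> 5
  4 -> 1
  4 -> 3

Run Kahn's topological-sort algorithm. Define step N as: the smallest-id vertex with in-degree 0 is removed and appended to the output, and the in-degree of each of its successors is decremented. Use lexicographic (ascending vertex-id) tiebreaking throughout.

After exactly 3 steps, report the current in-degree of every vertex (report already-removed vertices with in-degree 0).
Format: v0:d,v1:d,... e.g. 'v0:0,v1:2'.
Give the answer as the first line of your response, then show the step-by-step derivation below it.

v0:0,v1:0,v2:0,v3:0,v4:0,v5:1,v6:0

step 1: output 0; order=[0]; indeg=(0,1,0,1,0,1,0)
step 2: output 2; order=[0,2]; indeg=(0,1,0,1,0,1,0)
step 3: output 4; order=[0,2,4]; indeg=(0,0,0,0,0,1,0)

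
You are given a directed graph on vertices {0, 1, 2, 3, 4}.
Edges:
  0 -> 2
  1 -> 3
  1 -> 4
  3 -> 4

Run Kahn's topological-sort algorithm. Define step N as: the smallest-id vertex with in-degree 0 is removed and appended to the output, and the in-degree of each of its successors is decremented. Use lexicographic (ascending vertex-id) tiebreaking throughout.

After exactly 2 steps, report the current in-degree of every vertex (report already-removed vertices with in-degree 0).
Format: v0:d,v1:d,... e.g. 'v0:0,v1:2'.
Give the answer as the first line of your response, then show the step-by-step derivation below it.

v0:0,v1:0,v2:0,v3:0,v4:1

step 1: output 0; order=[0]; indeg=(0,0,0,1,2)
step 2: output 1; order=[0,1]; indeg=(0,0,0,0,1)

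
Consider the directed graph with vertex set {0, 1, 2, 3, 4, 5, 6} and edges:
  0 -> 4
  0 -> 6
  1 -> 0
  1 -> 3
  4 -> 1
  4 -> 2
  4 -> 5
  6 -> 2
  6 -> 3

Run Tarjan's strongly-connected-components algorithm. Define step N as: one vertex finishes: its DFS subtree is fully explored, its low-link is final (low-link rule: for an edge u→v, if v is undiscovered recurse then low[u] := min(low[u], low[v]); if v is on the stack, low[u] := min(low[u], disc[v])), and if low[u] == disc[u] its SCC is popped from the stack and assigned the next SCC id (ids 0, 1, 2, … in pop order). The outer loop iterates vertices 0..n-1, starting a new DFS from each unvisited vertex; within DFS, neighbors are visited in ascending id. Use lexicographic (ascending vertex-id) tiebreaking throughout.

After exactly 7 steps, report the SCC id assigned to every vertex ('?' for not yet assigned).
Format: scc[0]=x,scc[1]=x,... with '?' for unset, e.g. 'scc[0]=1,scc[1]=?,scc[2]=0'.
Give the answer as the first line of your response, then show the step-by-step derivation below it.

scc[0]=4,scc[1]=4,scc[2]=1,scc[3]=0,scc[4]=4,scc[5]=2,scc[6]=3

step 1: low=(low[0]=0,low[1]=0,low[2]=?,low[3]=3,low[4]=1,low[5]=?,low[6]=?); scc=(scc[0]=?,scc[1]=?,scc[2]=?,scc[3]=0,scc[4]=?,scc[5]=?,scc[6]=?)
step 2: low=(low[0]=0,low[1]=0,low[2]=?,low[3]=3,low[4]=1,low[5]=?,low[6]=?); scc=(scc[0]=?,scc[1]=?,scc[2]=?,scc[3]=0,scc[4]=?,scc[5]=?,scc[6]=?)
step 3: low=(low[0]=0,low[1]=0,low[2]=4,low[3]=3,low[4]=0,low[5]=?,low[6]=?); scc=(scc[0]=?,scc[1]=?,scc[2]=1,scc[3]=0,scc[4]=?,scc[5]=?,scc[6]=?)
step 4: low=(low[0]=0,low[1]=0,low[2]=4,low[3]=3,low[4]=0,low[5]=5,low[6]=?); scc=(scc[0]=?,scc[1]=?,scc[2]=1,scc[3]=0,scc[4]=?,scc[5]=2,scc[6]=?)
step 5: low=(low[0]=0,low[1]=0,low[2]=4,low[3]=3,low[4]=0,low[5]=5,low[6]=?); scc=(scc[0]=?,scc[1]=?,scc[2]=1,scc[3]=0,scc[4]=?,scc[5]=2,scc[6]=?)
step 6: low=(low[0]=0,low[1]=0,low[2]=4,low[3]=3,low[4]=0,low[5]=5,low[6]=6); scc=(scc[0]=?,scc[1]=?,scc[2]=1,scc[3]=0,scc[4]=?,scc[5]=2,scc[6]=3)
step 7: low=(low[0]=0,low[1]=0,low[2]=4,low[3]=3,low[4]=0,low[5]=5,low[6]=6); scc=(scc[0]=4,scc[1]=4,scc[2]=1,scc[3]=0,scc[4]=4,scc[5]=2,scc[6]=3)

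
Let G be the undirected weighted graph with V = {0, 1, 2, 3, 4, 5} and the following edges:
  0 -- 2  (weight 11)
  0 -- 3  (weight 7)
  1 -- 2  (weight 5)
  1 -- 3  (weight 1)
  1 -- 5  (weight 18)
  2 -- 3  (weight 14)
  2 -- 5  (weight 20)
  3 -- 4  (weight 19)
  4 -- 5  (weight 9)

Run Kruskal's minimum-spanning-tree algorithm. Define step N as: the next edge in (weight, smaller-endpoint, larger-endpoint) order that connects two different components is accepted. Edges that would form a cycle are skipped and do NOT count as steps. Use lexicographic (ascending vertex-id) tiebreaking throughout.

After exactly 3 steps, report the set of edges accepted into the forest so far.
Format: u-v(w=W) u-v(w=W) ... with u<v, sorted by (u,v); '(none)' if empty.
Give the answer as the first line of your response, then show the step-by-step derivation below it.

0-3(w=7) 1-2(w=5) 1-3(w=1)

step 1: add edge 1-3 (w=1); MST = {1-3(w=1)}
step 2: add edge 1-2 (w=5); MST = {1-2(w=5) 1-3(w=1)}
step 3: add edge 0-3 (w=7); MST = {0-3(w=7) 1-2(w=5) 1-3(w=1)}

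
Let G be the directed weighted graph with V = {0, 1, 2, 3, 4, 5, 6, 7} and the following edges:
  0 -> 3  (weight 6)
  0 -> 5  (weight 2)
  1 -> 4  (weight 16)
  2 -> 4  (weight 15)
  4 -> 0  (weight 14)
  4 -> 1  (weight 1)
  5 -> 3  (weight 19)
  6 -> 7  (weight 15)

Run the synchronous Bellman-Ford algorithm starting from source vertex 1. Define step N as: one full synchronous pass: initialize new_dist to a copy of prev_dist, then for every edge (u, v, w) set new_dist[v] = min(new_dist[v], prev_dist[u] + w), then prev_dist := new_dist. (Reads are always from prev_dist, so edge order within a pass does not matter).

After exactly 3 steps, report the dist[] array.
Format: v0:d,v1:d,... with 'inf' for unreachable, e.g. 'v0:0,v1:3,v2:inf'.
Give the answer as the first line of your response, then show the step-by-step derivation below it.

v0:30,v1:0,v2:inf,v3:36,v4:16,v5:32,v6:inf,v7:inf

step 1: dist = v0:inf,v1:0,v2:inf,v3:inf,v4:16,v5:inf,v6:inf,v7:inf
step 2: dist = v0:30,v1:0,v2:inf,v3:inf,v4:16,v5:inf,v6:inf,v7:inf
step 3: dist = v0:30,v1:0,v2:inf,v3:36,v4:16,v5:32,v6:inf,v7:inf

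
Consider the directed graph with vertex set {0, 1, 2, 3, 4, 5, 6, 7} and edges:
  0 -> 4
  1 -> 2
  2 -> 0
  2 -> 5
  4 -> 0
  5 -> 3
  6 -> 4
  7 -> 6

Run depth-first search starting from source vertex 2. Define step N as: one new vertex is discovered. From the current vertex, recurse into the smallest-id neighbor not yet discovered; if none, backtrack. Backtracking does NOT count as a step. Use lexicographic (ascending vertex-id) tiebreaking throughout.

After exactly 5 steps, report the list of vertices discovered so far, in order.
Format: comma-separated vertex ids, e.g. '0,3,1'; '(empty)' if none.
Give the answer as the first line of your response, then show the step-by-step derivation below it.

2,0,4,5,3

step 1: discover 2; path=2; order=2
step 2: discover 0; path=2>0; order=2,0
step 3: discover 4; path=2>0>4; order=2,0,4
step 4: discover 5; path=2>5; order=2,0,4,5
step 5: discover 3; path=2>5>3; order=2,0,4,5,3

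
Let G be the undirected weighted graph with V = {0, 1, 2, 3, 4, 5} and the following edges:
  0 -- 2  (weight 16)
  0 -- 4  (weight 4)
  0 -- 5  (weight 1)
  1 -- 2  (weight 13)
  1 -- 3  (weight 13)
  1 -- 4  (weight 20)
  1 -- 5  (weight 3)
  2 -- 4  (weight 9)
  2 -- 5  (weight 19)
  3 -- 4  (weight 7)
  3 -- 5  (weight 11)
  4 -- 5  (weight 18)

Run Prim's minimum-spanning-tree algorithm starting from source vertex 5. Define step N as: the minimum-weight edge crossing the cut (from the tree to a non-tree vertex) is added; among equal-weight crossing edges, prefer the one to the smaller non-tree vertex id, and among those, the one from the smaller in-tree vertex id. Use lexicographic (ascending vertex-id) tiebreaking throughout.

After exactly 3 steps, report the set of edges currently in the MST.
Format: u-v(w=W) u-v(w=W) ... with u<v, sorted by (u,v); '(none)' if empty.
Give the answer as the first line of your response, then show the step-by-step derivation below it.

0-4(w=4) 0-5(w=1) 1-5(w=3)

step 1: add edge 0-5 (w=1); MST = {0-5(w=1)}
step 2: add edge 1-5 (w=3); MST = {0-5(w=1) 1-5(w=3)}
step 3: add edge 0-4 (w=4); MST = {0-4(w=4) 0-5(w=1) 1-5(w=3)}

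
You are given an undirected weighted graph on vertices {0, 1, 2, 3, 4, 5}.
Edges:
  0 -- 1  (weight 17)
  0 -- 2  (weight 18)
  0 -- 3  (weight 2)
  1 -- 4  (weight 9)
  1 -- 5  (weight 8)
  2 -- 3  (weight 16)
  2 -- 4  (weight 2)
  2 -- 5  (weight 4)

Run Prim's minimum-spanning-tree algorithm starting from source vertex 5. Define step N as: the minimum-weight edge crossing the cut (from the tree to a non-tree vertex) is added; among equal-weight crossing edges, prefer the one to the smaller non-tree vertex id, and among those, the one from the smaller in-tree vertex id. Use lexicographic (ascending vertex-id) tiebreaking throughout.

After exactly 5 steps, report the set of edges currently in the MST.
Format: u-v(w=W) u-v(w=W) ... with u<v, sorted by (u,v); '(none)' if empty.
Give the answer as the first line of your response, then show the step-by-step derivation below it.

0-3(w=2) 1-5(w=8) 2-3(w=16) 2-4(w=2) 2-5(w=4)

step 1: add edge 2-5 (w=4); MST = {2-5(w=4)}
step 2: add edge 2-4 (w=2); MST = {2-4(w=2) 2-5(w=4)}
step 3: add edge 1-5 (w=8); MST = {1-5(w=8) 2-4(w=2) 2-5(w=4)}
step 4: add edge 2-3 (w=16); MST = {1-5(w=8) 2-3(w=16) 2-4(w=2) 2-5(w=4)}
step 5: add edge 0-3 (w=2); MST = {0-3(w=2) 1-5(w=8) 2-3(w=16) 2-4(w=2) 2-5(w=4)}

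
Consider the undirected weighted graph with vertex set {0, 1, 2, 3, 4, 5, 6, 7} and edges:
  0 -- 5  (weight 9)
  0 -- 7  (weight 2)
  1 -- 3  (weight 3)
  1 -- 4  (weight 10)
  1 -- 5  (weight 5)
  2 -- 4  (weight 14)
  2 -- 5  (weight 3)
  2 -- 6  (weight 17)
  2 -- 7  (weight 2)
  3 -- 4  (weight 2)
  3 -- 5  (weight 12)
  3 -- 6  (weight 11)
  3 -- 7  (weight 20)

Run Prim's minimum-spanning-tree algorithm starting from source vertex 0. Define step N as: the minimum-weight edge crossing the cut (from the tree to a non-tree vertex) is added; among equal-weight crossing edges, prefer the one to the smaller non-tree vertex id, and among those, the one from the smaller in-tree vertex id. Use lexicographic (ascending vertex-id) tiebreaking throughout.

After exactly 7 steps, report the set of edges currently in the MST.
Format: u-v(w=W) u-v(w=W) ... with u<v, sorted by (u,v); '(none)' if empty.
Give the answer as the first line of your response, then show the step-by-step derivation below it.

0-7(w=2) 1-3(w=3) 1-5(w=5) 2-5(w=3) 2-7(w=2) 3-4(w=2) 3-6(w=11)

step 1: add edge 0-7 (w=2); MST = {0-7(w=2)}
step 2: add edge 2-7 (w=2); MST = {0-7(w=2) 2-7(w=2)}
step 3: add edge 2-5 (w=3); MST = {0-7(w=2) 2-5(w=3) 2-7(w=2)}
step 4: add edge 1-5 (w=5); MST = {0-7(w=2) 1-5(w=5) 2-5(w=3) 2-7(w=2)}
step 5: add edge 1-3 (w=3); MST = {0-7(w=2) 1-3(w=3) 1-5(w=5) 2-5(w=3) 2-7(w=2)}
step 6: add edge 3-4 (w=2); MST = {0-7(w=2) 1-3(w=3) 1-5(w=5) 2-5(w=3) 2-7(w=2) 3-4(w=2)}
step 7: add edge 3-6 (w=11); MST = {0-7(w=2) 1-3(w=3) 1-5(w=5) 2-5(w=3) 2-7(w=2) 3-4(w=2) 3-6(w=11)}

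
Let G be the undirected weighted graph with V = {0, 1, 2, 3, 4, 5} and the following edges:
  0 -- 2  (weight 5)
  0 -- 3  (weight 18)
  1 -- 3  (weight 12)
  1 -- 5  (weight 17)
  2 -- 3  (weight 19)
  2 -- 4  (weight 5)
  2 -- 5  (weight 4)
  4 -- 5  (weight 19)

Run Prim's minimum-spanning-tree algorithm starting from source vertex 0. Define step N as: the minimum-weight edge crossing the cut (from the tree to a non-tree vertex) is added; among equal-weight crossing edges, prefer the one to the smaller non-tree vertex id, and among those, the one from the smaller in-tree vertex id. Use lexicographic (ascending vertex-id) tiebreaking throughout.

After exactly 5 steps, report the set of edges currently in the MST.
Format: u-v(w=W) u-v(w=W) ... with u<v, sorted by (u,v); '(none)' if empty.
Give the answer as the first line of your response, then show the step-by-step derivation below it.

0-2(w=5) 1-3(w=12) 1-5(w=17) 2-4(w=5) 2-5(w=4)

step 1: add edge 0-2 (w=5); MST = {0-2(w=5)}
step 2: add edge 2-5 (w=4); MST = {0-2(w=5) 2-5(w=4)}
step 3: add edge 2-4 (w=5); MST = {0-2(w=5) 2-4(w=5) 2-5(w=4)}
step 4: add edge 1-5 (w=17); MST = {0-2(w=5) 1-5(w=17) 2-4(w=5) 2-5(w=4)}
step 5: add edge 1-3 (w=12); MST = {0-2(w=5) 1-3(w=12) 1-5(w=17) 2-4(w=5) 2-5(w=4)}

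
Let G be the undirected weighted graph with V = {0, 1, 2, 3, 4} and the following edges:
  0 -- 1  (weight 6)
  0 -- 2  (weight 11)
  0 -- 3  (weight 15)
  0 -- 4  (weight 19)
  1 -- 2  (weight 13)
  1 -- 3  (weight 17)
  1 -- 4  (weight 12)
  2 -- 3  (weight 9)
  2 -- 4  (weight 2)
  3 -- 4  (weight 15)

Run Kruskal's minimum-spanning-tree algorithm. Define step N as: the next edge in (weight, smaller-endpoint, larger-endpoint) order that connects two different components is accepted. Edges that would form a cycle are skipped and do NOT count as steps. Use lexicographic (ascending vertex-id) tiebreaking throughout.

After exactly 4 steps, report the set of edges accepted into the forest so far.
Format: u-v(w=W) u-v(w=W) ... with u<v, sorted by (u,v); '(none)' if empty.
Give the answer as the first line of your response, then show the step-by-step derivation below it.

0-1(w=6) 0-2(w=11) 2-3(w=9) 2-4(w=2)

step 1: add edge 2-4 (w=2); MST = {2-4(w=2)}
step 2: add edge 0-1 (w=6); MST = {0-1(w=6) 2-4(w=2)}
step 3: add edge 2-3 (w=9); MST = {0-1(w=6) 2-3(w=9) 2-4(w=2)}
step 4: add edge 0-2 (w=11); MST = {0-1(w=6) 0-2(w=11) 2-3(w=9) 2-4(w=2)}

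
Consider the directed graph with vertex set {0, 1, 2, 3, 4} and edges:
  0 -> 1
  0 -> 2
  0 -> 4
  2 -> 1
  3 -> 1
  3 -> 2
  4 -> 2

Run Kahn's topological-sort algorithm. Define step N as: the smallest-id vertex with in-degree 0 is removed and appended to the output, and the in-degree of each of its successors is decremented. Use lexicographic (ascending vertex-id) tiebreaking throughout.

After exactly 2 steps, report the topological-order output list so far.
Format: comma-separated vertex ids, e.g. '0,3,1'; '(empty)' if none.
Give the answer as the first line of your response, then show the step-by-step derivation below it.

0,3

step 1: output 0; order=[0]; indeg=(0,2,2,0,0)
step 2: output 3; order=[0,3]; indeg=(0,1,1,0,0)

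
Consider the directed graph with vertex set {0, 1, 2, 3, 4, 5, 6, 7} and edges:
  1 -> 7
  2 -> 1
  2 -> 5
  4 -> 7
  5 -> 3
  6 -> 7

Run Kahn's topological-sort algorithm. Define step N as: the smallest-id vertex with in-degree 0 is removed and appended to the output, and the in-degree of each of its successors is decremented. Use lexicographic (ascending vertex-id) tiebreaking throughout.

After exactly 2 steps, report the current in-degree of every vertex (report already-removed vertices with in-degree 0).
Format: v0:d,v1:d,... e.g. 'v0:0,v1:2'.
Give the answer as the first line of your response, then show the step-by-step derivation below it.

v0:0,v1:0,v2:0,v3:1,v4:0,v5:0,v6:0,v7:3

step 1: output 0; order=[0]; indeg=(0,1,0,1,0,1,0,3)
step 2: output 2; order=[0,2]; indeg=(0,0,0,1,0,0,0,3)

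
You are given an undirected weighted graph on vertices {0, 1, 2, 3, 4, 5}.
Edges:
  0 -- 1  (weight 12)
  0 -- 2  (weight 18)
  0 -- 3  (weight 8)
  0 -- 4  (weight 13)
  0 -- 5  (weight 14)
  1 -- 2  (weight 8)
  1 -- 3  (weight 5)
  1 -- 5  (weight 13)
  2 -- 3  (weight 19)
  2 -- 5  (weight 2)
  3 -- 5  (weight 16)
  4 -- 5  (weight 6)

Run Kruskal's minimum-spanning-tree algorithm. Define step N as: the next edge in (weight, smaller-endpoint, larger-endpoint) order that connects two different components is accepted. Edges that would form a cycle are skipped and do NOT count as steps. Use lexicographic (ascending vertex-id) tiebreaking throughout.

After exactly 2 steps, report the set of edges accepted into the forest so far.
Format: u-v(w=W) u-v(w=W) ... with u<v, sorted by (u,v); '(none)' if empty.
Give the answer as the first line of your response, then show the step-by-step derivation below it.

1-3(w=5) 2-5(w=2)

step 1: add edge 2-5 (w=2); MST = {2-5(w=2)}
step 2: add edge 1-3 (w=5); MST = {1-3(w=5) 2-5(w=2)}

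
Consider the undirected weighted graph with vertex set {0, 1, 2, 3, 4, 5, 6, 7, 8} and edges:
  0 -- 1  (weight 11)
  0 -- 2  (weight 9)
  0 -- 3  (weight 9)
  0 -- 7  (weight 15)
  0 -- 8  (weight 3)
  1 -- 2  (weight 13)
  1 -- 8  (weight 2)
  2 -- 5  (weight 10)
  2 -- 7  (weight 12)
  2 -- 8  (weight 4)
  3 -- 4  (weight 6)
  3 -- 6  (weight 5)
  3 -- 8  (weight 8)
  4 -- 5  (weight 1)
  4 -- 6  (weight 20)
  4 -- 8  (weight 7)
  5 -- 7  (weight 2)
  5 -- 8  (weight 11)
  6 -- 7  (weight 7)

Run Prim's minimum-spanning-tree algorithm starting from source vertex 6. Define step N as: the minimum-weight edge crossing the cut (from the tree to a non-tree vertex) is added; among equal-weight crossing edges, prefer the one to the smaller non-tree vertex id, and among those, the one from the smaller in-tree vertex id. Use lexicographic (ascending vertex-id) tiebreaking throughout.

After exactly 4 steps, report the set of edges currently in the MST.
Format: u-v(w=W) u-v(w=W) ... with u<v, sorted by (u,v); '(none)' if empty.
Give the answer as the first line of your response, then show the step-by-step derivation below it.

3-4(w=6) 3-6(w=5) 4-5(w=1) 5-7(w=2)

step 1: add edge 3-6 (w=5); MST = {3-6(w=5)}
step 2: add edge 3-4 (w=6); MST = {3-4(w=6) 3-6(w=5)}
step 3: add edge 4-5 (w=1); MST = {3-4(w=6) 3-6(w=5) 4-5(w=1)}
step 4: add edge 5-7 (w=2); MST = {3-4(w=6) 3-6(w=5) 4-5(w=1) 5-7(w=2)}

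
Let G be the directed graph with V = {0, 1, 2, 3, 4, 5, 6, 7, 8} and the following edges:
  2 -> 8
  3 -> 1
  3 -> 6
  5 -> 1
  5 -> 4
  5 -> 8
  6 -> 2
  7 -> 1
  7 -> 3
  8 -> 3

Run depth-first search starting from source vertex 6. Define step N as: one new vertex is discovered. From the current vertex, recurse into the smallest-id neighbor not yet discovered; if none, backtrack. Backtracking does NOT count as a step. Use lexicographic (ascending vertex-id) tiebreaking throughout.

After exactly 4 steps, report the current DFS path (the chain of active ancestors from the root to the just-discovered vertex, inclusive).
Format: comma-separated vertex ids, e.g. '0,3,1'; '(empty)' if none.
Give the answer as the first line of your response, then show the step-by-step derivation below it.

6,2,8,3

step 1: discover 6; path=6; order=6
step 2: discover 2; path=6>2; order=6,2
step 3: discover 8; path=6>2>8; order=6,2,8
step 4: discover 3; path=6>2>8>3; order=6,2,8,3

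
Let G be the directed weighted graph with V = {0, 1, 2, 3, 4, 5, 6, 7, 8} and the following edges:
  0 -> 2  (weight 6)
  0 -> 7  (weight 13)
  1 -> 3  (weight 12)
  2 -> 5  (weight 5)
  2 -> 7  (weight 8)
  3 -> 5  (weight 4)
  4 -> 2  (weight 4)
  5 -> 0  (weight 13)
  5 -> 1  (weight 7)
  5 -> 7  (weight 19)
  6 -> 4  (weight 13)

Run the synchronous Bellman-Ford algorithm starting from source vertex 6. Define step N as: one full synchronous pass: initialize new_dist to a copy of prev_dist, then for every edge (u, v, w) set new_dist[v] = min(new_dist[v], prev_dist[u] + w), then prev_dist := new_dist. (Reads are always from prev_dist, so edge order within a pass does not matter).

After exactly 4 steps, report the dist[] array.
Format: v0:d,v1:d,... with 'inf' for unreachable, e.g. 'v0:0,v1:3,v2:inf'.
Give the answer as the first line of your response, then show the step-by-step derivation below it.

v0:35,v1:29,v2:17,v3:inf,v4:13,v5:22,v6:0,v7:25,v8:inf

step 1: dist = v0:inf,v1:inf,v2:inf,v3:inf,v4:13,v5:inf,v6:0,v7:inf,v8:inf
step 2: dist = v0:inf,v1:inf,v2:17,v3:inf,v4:13,v5:inf,v6:0,v7:inf,v8:inf
step 3: dist = v0:inf,v1:inf,v2:17,v3:inf,v4:13,v5:22,v6:0,v7:25,v8:inf
step 4: dist = v0:35,v1:29,v2:17,v3:inf,v4:13,v5:22,v6:0,v7:25,v8:inf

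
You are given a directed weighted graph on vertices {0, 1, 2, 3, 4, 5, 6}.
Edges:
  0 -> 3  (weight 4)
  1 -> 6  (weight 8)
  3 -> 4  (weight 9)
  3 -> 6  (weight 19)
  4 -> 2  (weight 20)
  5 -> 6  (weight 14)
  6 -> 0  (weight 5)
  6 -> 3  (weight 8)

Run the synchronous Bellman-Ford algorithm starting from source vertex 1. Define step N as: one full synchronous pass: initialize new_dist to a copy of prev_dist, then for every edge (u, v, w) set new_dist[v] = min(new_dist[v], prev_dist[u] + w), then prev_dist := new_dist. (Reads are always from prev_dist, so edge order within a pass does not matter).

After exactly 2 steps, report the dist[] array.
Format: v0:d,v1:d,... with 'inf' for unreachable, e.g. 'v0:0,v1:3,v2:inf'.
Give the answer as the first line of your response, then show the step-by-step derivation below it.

v0:13,v1:0,v2:inf,v3:16,v4:inf,v5:inf,v6:8

step 1: dist = v0:inf,v1:0,v2:inf,v3:inf,v4:inf,v5:inf,v6:8
step 2: dist = v0:13,v1:0,v2:inf,v3:16,v4:inf,v5:inf,v6:8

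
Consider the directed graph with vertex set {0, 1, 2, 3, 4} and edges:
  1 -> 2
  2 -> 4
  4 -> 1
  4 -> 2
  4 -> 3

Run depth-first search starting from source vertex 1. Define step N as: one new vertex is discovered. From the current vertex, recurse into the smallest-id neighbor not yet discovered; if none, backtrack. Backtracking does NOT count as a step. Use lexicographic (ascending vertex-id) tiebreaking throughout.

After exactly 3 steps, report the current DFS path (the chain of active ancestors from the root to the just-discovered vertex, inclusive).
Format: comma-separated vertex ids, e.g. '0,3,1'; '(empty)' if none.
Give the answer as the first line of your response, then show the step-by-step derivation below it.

1,2,4

step 1: discover 1; path=1; order=1
step 2: discover 2; path=1>2; order=1,2
step 3: discover 4; path=1>2>4; order=1,2,4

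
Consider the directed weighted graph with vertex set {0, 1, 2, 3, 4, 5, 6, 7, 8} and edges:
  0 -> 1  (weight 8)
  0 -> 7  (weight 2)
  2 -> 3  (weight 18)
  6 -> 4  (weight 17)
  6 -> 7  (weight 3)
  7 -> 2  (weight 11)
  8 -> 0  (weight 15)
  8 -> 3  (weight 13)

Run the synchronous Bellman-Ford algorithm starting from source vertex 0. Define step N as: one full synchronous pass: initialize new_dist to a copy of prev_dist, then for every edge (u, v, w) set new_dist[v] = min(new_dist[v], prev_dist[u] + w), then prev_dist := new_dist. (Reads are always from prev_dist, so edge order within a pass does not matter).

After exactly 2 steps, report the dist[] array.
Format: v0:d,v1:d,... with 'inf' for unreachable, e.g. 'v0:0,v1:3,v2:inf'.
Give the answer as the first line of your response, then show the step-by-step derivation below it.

v0:0,v1:8,v2:13,v3:inf,v4:inf,v5:inf,v6:inf,v7:2,v8:inf

step 1: dist = v0:0,v1:8,v2:inf,v3:inf,v4:inf,v5:inf,v6:inf,v7:2,v8:inf
step 2: dist = v0:0,v1:8,v2:13,v3:inf,v4:inf,v5:inf,v6:inf,v7:2,v8:inf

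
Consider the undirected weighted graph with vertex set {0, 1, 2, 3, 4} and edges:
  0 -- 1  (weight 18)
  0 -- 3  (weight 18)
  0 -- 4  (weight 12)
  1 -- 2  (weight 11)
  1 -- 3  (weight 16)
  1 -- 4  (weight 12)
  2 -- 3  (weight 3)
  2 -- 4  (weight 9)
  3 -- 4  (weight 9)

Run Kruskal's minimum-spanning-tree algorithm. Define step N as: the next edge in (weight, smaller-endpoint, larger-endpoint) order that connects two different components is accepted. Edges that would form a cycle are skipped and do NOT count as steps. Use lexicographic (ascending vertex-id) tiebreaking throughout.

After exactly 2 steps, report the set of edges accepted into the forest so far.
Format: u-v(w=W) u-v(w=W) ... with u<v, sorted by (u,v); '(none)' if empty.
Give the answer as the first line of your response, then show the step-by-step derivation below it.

2-3(w=3) 2-4(w=9)

step 1: add edge 2-3 (w=3); MST = {2-3(w=3)}
step 2: add edge 2-4 (w=9); MST = {2-3(w=3) 2-4(w=9)}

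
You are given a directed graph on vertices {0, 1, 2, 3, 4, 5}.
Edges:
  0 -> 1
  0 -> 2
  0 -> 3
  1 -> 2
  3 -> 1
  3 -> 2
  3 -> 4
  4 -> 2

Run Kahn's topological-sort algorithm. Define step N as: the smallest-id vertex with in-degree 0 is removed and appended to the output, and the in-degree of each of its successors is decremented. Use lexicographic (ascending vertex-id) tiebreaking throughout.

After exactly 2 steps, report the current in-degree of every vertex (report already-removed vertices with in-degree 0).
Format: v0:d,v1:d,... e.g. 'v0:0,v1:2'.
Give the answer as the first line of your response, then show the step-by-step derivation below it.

v0:0,v1:0,v2:2,v3:0,v4:0,v5:0

step 1: output 0; order=[0]; indeg=(0,1,3,0,1,0)
step 2: output 3; order=[0,3]; indeg=(0,0,2,0,0,0)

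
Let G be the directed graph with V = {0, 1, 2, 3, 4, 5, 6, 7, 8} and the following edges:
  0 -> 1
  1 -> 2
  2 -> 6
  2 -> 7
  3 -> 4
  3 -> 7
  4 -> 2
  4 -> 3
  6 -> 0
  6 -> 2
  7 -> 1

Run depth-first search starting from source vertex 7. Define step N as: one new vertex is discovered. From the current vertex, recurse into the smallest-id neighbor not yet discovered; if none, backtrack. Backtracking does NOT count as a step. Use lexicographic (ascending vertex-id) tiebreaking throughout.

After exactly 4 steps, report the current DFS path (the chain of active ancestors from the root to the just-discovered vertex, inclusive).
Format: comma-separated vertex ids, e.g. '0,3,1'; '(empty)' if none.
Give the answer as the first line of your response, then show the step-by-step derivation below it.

7,1,2,6

step 1: discover 7; path=7; order=7
step 2: discover 1; path=7>1; order=7,1
step 3: discover 2; path=7>1>2; order=7,1,2
step 4: discover 6; path=7>1>2>6; order=7,1,2,6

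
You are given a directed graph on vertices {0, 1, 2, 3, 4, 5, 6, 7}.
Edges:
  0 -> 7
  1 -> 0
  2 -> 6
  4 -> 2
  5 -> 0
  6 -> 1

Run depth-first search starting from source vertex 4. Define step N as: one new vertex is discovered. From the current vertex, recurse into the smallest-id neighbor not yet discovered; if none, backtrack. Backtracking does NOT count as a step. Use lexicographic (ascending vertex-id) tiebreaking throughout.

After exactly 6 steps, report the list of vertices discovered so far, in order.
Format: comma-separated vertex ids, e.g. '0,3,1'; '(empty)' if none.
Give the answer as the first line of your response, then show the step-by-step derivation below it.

4,2,6,1,0,7

step 1: discover 4; path=4; order=4
step 2: discover 2; path=4>2; order=4,2
step 3: discover 6; path=4>2>6; order=4,2,6
step 4: discover 1; path=4>2>6>1; order=4,2,6,1
step 5: discover 0; path=4>2>6>1>0; order=4,2,6,1,0
step 6: discover 7; path=4>2>6>1>0>7; order=4,2,6,1,0,7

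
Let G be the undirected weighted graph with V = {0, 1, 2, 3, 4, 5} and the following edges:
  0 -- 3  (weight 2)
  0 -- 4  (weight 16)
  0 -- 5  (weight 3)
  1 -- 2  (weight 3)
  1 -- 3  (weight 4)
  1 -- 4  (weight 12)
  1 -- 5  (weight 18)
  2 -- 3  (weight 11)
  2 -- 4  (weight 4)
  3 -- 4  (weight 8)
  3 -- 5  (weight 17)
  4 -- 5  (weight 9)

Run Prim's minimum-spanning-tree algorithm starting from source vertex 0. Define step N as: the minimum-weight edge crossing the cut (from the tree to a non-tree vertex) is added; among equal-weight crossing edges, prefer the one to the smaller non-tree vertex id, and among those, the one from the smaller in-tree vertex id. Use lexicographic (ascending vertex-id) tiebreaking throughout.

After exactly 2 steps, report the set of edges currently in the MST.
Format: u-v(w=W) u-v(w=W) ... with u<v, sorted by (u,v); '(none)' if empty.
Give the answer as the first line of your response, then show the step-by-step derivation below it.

0-3(w=2) 0-5(w=3)

step 1: add edge 0-3 (w=2); MST = {0-3(w=2)}
step 2: add edge 0-5 (w=3); MST = {0-3(w=2) 0-5(w=3)}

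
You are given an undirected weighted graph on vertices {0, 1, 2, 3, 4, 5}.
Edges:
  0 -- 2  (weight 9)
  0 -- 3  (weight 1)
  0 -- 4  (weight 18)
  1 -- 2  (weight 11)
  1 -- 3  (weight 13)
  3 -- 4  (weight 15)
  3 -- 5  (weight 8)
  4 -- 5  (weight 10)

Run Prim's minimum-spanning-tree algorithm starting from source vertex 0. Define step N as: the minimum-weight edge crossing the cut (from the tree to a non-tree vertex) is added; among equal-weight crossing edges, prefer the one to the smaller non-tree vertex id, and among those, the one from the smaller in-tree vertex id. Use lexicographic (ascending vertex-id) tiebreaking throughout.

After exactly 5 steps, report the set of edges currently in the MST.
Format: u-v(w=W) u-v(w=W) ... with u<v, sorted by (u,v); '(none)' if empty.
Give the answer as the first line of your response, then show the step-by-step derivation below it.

0-2(w=9) 0-3(w=1) 1-2(w=11) 3-5(w=8) 4-5(w=10)

step 1: add edge 0-3 (w=1); MST = {0-3(w=1)}
step 2: add edge 3-5 (w=8); MST = {0-3(w=1) 3-5(w=8)}
step 3: add edge 0-2 (w=9); MST = {0-2(w=9) 0-3(w=1) 3-5(w=8)}
step 4: add edge 4-5 (w=10); MST = {0-2(w=9) 0-3(w=1) 3-5(w=8) 4-5(w=10)}
step 5: add edge 1-2 (w=11); MST = {0-2(w=9) 0-3(w=1) 1-2(w=11) 3-5(w=8) 4-5(w=10)}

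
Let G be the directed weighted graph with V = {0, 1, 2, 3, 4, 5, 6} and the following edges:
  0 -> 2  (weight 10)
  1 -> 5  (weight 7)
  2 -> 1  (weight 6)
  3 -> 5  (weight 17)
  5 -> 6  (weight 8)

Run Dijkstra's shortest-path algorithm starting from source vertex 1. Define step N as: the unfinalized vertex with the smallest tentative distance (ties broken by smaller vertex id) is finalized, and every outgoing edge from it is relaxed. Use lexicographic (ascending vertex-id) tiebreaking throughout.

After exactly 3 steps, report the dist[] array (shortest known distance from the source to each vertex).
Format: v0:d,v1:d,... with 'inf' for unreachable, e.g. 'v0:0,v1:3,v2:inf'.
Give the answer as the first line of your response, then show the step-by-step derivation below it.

v0:inf,v1:0,v2:inf,v3:inf,v4:inf,v5:7,v6:15

step 1: dist = v0:inf,v1:0,v2:inf,v3:inf,v4:inf,v5:7,v6:inf
step 2: dist = v0:inf,v1:0,v2:inf,v3:inf,v4:inf,v5:7,v6:15
step 3: dist = v0:inf,v1:0,v2:inf,v3:inf,v4:inf,v5:7,v6:15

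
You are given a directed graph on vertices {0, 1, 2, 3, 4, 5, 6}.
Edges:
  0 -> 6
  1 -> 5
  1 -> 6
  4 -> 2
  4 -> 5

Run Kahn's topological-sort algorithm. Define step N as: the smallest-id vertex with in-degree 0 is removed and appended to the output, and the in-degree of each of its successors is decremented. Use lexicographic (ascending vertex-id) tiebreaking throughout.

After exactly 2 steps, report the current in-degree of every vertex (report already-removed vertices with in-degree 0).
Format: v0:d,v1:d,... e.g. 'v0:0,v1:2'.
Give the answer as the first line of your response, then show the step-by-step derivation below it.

v0:0,v1:0,v2:1,v3:0,v4:0,v5:1,v6:0

step 1: output 0; order=[0]; indeg=(0,0,1,0,0,2,1)
step 2: output 1; order=[0,1]; indeg=(0,0,1,0,0,1,0)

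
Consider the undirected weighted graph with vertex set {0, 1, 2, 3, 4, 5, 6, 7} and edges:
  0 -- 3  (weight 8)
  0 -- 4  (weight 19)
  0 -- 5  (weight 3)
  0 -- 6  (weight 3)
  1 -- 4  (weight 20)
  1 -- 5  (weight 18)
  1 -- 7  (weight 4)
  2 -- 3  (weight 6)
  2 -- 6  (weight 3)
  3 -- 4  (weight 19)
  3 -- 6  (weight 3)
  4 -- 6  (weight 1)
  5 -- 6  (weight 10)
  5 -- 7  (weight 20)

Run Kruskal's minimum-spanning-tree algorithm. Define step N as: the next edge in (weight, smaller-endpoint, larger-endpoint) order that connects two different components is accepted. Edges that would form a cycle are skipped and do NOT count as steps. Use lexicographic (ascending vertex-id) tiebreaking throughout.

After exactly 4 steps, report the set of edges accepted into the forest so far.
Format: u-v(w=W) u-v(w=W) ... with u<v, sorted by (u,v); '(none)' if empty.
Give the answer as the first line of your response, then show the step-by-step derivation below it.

0-5(w=3) 0-6(w=3) 2-6(w=3) 4-6(w=1)

step 1: add edge 4-6 (w=1); MST = {4-6(w=1)}
step 2: add edge 0-5 (w=3); MST = {0-5(w=3) 4-6(w=1)}
step 3: add edge 0-6 (w=3); MST = {0-5(w=3) 0-6(w=3) 4-6(w=1)}
step 4: add edge 2-6 (w=3); MST = {0-5(w=3) 0-6(w=3) 2-6(w=3) 4-6(w=1)}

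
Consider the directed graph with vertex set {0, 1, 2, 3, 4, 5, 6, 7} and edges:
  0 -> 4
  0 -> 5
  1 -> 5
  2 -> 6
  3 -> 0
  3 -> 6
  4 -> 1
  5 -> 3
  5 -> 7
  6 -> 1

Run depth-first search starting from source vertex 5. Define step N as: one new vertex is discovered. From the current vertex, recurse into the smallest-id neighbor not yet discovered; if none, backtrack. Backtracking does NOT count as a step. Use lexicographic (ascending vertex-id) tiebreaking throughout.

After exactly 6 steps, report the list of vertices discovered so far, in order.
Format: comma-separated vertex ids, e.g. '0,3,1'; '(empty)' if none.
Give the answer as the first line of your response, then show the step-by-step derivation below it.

5,3,0,4,1,6

step 1: discover 5; path=5; order=5
step 2: discover 3; path=5>3; order=5,3
step 3: discover 0; path=5>3>0; order=5,3,0
step 4: discover 4; path=5>3>0>4; order=5,3,0,4
step 5: discover 1; path=5>3>0>4>1; order=5,3,0,4,1
step 6: discover 6; path=5>3>6; order=5,3,0,4,1,6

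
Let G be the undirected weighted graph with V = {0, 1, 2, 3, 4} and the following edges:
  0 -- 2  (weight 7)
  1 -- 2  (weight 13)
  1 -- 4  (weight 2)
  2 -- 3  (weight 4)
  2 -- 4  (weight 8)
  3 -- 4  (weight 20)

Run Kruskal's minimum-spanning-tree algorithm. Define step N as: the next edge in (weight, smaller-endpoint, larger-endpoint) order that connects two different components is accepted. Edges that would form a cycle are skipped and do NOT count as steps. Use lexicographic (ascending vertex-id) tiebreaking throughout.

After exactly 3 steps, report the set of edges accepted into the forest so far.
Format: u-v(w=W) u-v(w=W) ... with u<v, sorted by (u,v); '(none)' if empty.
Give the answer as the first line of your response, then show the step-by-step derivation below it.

0-2(w=7) 1-4(w=2) 2-3(w=4)

step 1: add edge 1-4 (w=2); MST = {1-4(w=2)}
step 2: add edge 2-3 (w=4); MST = {1-4(w=2) 2-3(w=4)}
step 3: add edge 0-2 (w=7); MST = {0-2(w=7) 1-4(w=2) 2-3(w=4)}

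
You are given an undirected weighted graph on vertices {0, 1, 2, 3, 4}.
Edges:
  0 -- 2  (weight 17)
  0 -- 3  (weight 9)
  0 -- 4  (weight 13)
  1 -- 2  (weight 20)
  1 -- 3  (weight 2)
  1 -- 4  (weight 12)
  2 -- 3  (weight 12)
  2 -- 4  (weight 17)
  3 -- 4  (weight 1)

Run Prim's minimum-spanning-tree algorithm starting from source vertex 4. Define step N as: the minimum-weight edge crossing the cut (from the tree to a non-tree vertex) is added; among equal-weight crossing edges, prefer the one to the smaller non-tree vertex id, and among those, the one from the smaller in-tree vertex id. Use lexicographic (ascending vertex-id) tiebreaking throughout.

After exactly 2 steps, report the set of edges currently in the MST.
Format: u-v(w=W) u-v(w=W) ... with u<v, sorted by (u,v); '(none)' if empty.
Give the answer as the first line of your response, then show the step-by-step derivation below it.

1-3(w=2) 3-4(w=1)

step 1: add edge 3-4 (w=1); MST = {3-4(w=1)}
step 2: add edge 1-3 (w=2); MST = {1-3(w=2) 3-4(w=1)}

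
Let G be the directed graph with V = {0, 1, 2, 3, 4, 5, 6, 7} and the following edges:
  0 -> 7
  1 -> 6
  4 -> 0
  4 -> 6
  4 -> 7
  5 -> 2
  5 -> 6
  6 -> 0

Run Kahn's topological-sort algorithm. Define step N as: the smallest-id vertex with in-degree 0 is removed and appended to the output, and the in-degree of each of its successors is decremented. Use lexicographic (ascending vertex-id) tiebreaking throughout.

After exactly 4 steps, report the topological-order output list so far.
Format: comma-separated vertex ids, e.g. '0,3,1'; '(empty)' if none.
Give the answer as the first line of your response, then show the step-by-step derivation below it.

1,3,4,5

step 1: output 1; order=[1]; indeg=(2,0,1,0,0,0,2,2)
step 2: output 3; order=[1,3]; indeg=(2,0,1,0,0,0,2,2)
step 3: output 4; order=[1,3,4]; indeg=(1,0,1,0,0,0,1,1)
step 4: output 5; order=[1,3,4,5]; indeg=(1,0,0,0,0,0,0,1)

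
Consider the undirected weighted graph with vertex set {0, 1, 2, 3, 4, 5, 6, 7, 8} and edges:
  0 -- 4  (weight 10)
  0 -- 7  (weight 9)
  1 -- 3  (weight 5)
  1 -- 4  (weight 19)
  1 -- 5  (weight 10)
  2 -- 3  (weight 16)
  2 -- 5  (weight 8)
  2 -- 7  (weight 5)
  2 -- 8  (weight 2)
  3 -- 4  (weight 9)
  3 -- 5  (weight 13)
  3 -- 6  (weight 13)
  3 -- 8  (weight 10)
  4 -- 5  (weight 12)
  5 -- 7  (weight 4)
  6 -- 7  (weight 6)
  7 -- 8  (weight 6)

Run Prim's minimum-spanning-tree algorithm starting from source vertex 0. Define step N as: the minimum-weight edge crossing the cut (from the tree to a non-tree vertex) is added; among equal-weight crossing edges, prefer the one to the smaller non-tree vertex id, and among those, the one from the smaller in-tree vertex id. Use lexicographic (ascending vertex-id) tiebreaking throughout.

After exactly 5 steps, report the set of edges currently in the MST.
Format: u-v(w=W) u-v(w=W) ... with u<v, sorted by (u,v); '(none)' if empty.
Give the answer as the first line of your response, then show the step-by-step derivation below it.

0-7(w=9) 2-7(w=5) 2-8(w=2) 5-7(w=4) 6-7(w=6)

step 1: add edge 0-7 (w=9); MST = {0-7(w=9)}
step 2: add edge 5-7 (w=4); MST = {0-7(w=9) 5-7(w=4)}
step 3: add edge 2-7 (w=5); MST = {0-7(w=9) 2-7(w=5) 5-7(w=4)}
step 4: add edge 2-8 (w=2); MST = {0-7(w=9) 2-7(w=5) 2-8(w=2) 5-7(w=4)}
step 5: add edge 6-7 (w=6); MST = {0-7(w=9) 2-7(w=5) 2-8(w=2) 5-7(w=4) 6-7(w=6)}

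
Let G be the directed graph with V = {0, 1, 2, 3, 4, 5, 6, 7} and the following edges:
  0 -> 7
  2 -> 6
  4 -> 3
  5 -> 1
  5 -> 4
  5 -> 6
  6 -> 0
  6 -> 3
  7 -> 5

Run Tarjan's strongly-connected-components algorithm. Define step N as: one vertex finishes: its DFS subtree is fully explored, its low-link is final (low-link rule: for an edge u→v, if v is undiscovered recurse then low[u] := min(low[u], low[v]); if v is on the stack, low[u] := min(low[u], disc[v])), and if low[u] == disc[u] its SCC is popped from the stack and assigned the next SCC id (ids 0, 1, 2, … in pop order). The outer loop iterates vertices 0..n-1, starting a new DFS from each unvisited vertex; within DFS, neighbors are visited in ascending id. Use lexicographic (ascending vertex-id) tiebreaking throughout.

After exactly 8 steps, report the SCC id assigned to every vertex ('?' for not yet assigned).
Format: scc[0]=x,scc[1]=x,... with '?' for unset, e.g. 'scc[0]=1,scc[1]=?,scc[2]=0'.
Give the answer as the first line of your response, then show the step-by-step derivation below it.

scc[0]=3,scc[1]=0,scc[2]=4,scc[3]=1,scc[4]=2,scc[5]=3,scc[6]=3,scc[7]=3

step 1: low=(low[0]=0,low[1]=3,low[2]=?,low[3]=?,low[4]=?,low[5]=2,low[6]=?,low[7]=1); scc=(scc[0]=?,scc[1]=0,scc[2]=?,scc[3]=?,scc[4]=?,scc[5]=?,scc[6]=?,scc[7]=?)
step 2: low=(low[0]=0,low[1]=3,low[2]=?,low[3]=5,low[4]=4,low[5]=2,low[6]=?,low[7]=1); scc=(scc[0]=?,scc[1]=0,scc[2]=?,scc[3]=1,scc[4]=?,scc[5]=?,scc[6]=?,scc[7]=?)
step 3: low=(low[0]=0,low[1]=3,low[2]=?,low[3]=5,low[4]=4,low[5]=2,low[6]=?,low[7]=1); scc=(scc[0]=?,scc[1]=0,scc[2]=?,scc[3]=1,scc[4]=2,scc[5]=?,scc[6]=?,scc[7]=?)
step 4: low=(low[0]=0,low[1]=3,low[2]=?,low[3]=5,low[4]=4,low[5]=2,low[6]=0,low[7]=1); scc=(scc[0]=?,scc[1]=0,scc[2]=?,scc[3]=1,scc[4]=2,scc[5]=?,scc[6]=?,scc[7]=?)
step 5: low=(low[0]=0,low[1]=3,low[2]=?,low[3]=5,low[4]=4,low[5]=0,low[6]=0,low[7]=1); scc=(scc[0]=?,scc[1]=0,scc[2]=?,scc[3]=1,scc[4]=2,scc[5]=?,scc[6]=?,scc[7]=?)
step 6: low=(low[0]=0,low[1]=3,low[2]=?,low[3]=5,low[4]=4,low[5]=0,low[6]=0,low[7]=0); scc=(scc[0]=?,scc[1]=0,scc[2]=?,scc[3]=1,scc[4]=2,scc[5]=?,scc[6]=?,scc[7]=?)
step 7: low=(low[0]=0,low[1]=3,low[2]=?,low[3]=5,low[4]=4,low[5]=0,low[6]=0,low[7]=0); scc=(scc[0]=3,scc[1]=0,scc[2]=?,scc[3]=1,scc[4]=2,scc[5]=3,scc[6]=3,scc[7]=3)
step 8: low=(low[0]=0,low[1]=3,low[2]=7,low[3]=5,low[4]=4,low[5]=0,low[6]=0,low[7]=0); scc=(scc[0]=3,scc[1]=0,scc[2]=4,scc[3]=1,scc[4]=2,scc[5]=3,scc[6]=3,scc[7]=3)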